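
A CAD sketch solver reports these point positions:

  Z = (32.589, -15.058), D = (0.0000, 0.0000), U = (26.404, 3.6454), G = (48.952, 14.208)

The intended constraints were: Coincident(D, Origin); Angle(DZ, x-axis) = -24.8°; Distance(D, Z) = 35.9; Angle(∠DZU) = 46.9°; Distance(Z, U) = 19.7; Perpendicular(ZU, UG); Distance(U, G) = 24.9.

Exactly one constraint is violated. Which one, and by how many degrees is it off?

Perpendicular(ZU, UG) — off by 6.80°.

D = (0.00, 0.00) ✓; DZ at -24.80° ✓; |DZ| = 35.90 ✓; ∠DZU = 46.90° ✓; |ZU| = 19.70 ✓; ∠(ZU, UG) = 83.20° ✗; |UG| = 24.90 ✓.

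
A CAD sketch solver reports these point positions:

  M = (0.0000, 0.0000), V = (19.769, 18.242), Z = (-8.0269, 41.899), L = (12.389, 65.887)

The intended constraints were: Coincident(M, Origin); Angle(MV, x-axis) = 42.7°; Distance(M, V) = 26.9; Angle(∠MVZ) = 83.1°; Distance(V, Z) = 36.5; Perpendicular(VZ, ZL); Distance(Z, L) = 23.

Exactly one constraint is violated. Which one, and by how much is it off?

Distance(Z, L) = 23 — off by 8.50.

M = (0.00, 0.00) ✓; MV at 42.70° ✓; |MV| = 26.90 ✓; ∠MVZ = 83.10° ✓; |VZ| = 36.50 ✓; ∠(VZ, ZL) = 90.00° ✓; |ZL| = 31.50 ✗.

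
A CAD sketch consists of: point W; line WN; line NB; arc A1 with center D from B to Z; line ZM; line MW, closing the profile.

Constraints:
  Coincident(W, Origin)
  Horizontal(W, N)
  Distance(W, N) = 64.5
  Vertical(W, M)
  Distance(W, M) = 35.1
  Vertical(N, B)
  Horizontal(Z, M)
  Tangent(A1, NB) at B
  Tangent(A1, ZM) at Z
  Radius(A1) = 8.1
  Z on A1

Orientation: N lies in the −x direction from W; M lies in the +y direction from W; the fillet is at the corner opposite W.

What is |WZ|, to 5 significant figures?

66.430

W is at the origin; W and N share the same y with |WN| = 64.5 and N on the −x side, so N = (-64.500, 0.0000). W and M share the same x with |WM| = 35.1 and M on the +y side, so M = (0.0000, 35.100). The virtual corner opposite W is at (-64.500, 35.100). The tangent condition forces DB to be normal to NB and since A1 is tangent to ZM there, DZ ⟂ ZM, with radius 8.1, so the center D sits 8.1 in from both sides at D = (-56.400, 27.000). That places the tangent points at B = (-64.500, 27.000) on NB and Z = (-56.400, 35.100) on ZM. Then |WZ| = |Z − W| = 66.430.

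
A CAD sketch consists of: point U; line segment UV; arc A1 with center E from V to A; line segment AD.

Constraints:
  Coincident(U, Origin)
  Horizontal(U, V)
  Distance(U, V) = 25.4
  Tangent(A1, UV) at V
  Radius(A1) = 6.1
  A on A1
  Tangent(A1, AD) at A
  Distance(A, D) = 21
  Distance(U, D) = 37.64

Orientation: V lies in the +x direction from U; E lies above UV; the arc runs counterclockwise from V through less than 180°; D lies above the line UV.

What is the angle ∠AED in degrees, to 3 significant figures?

73.8°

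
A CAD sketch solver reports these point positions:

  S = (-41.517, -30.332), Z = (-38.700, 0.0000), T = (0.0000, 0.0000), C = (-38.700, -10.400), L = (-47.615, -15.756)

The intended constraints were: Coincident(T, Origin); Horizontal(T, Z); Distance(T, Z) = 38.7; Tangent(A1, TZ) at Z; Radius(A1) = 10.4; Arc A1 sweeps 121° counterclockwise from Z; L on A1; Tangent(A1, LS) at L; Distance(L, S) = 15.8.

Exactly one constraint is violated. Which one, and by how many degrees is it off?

Tangent(A1, LS) at L — off by 8.29°.

T = (0.00, 0.00) ✓; T.y = 0.00, Z.y = 0.00 ✓; |TZ| = 38.70 ✓; ∠(CZ, ZT) = 90.00° ✓; |CZ| = 10.40 ✓; bearing(C→L) − bearing(C→Z) = 121.0° ✓; |CL| = 10.40 ✓; ∠(CL, LS) = 98.29° ✗; |LS| = 15.80 ✓.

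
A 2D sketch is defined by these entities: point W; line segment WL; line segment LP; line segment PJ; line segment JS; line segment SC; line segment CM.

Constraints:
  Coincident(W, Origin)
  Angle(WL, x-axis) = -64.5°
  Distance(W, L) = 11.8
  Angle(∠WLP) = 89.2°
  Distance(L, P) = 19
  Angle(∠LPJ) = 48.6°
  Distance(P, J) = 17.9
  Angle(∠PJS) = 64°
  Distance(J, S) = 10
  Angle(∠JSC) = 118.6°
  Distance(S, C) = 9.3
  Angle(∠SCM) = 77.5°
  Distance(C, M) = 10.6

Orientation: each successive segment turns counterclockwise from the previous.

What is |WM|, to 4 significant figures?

16.94

∠JSC = 118.6° gives SC at -24.90° from the x-axis; with |SC| = 9.3, C = (14.63, -9.335). ∠SCM = 77.5° gives CM at 77.60° from the x-axis; with |CM| = 10.6, M = (16.91, 1.018). Then |WM| = |M − W| = 16.94.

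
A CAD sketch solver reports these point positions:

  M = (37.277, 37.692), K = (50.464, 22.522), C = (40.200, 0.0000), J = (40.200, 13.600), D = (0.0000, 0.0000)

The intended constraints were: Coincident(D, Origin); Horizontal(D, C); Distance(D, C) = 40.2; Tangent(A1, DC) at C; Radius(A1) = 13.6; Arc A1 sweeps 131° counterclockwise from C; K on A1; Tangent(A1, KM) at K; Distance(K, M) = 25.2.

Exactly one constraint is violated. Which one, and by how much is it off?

Distance(K, M) = 25.2 — off by 5.10.

D = (0.00, 0.00) ✓; D.y = 0.00, C.y = 0.00 ✓; |DC| = 40.20 ✓; ∠(JC, CD) = 90.00° ✓; |JC| = 13.60 ✓; bearing(J→K) − bearing(J→C) = 131.0° ✓; |JK| = 13.60 ✓; ∠(JK, KM) = 90.00° ✓; |KM| = 20.10 ✗.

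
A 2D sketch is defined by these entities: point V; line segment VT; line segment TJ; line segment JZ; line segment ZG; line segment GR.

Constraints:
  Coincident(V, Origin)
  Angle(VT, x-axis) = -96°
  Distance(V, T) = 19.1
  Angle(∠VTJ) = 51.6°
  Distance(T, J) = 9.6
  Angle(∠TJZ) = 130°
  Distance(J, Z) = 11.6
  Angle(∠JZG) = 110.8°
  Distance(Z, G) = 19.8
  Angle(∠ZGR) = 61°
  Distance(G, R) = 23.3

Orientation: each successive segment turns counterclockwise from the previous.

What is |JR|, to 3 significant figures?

15.8

∠JZG = 110.8° gives ZG at 152° from the x-axis; with |ZG| = 19.8, G = (-9.77, 7.06). ∠ZGR = 61.0° gives GR at -89.4° from the x-axis; with |GR| = 23.3, R = (-9.53, -16.2). Then |JR| = |R − J| = 15.8.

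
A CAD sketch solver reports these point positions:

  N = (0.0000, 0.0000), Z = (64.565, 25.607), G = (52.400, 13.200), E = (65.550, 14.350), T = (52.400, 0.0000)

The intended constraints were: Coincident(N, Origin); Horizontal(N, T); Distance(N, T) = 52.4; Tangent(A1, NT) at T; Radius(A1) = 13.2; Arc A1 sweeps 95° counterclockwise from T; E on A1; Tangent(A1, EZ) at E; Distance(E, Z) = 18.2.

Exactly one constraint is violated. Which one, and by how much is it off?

Distance(E, Z) = 18.2 — off by 6.90.

N = (0.00, 0.00) ✓; N.y = 0.00, T.y = 0.00 ✓; |NT| = 52.40 ✓; ∠(GT, TN) = 90.00° ✓; |GT| = 13.20 ✓; bearing(G→E) − bearing(G→T) = 95.00° ✓; |GE| = 13.20 ✓; ∠(GE, EZ) = 90.00° ✓; |EZ| = 11.30 ✗.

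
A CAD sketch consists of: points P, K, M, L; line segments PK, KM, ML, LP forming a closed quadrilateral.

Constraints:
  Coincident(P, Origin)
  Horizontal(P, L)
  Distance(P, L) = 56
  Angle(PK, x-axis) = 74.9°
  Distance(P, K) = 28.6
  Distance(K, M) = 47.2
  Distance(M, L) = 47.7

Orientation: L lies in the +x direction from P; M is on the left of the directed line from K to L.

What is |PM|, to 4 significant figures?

69.10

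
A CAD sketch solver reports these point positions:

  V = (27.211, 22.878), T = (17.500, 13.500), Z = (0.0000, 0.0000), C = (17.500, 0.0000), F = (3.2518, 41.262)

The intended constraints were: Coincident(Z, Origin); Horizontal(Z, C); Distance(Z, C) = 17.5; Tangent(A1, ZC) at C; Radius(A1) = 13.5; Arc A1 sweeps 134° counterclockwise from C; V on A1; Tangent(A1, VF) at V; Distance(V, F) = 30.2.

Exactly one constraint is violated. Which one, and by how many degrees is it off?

Tangent(A1, VF) at V — off by 8.50°.

Z = (0.00, 0.00) ✓; Z.y = 0.00, C.y = 0.00 ✓; |ZC| = 17.50 ✓; ∠(TC, CZ) = 90.00° ✓; |TC| = 13.50 ✓; bearing(T→V) − bearing(T→C) = 134.0° ✓; |TV| = 13.50 ✓; ∠(TV, VF) = 81.50° ✗; |VF| = 30.20 ✓.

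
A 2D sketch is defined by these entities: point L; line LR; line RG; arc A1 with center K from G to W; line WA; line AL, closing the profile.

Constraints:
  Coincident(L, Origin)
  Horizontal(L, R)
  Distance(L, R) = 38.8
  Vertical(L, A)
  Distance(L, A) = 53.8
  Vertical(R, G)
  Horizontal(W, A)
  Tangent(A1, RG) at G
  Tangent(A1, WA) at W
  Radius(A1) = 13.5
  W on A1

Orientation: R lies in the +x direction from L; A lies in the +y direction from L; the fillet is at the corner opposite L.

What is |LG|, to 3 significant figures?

55.9

L is at the origin; L and R share the same y with |LR| = 38.8 and R on the +x side, so R = (38.8, 0.00). L and A share the same x with |LA| = 53.8 and A on the +y side, so A = (0.00, 53.8). The virtual corner opposite L is at (38.8, 53.8). The tangent condition forces KG to be normal to RG and A1 meets WA tangentially, so KW is at right angles to WA, with radius 13.5, so the center K sits 13.5 in from both sides at K = (25.3, 40.3). That places the tangent points at G = (38.8, 40.3) on RG and W = (25.3, 53.8) on WA. Then |LG| = |G − L| = 55.9.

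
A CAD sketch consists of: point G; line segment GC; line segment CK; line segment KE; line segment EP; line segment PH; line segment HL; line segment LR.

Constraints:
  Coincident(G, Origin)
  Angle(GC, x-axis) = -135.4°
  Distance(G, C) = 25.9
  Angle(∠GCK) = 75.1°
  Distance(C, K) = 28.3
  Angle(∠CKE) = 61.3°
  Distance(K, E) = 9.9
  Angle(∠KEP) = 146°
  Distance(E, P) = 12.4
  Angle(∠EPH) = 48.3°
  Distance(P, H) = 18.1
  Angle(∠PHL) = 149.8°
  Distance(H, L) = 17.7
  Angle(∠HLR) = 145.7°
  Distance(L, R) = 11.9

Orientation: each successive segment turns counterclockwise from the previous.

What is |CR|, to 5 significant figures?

44.921

G is at the origin; GC runs at -135.4° with length 25.9, so C = (-18.441, -18.186). ∠GCK = 75.1° gives CK at -30.500° from the x-axis; with |CK| = 28.3, K = (5.9426, -32.549). ∠CKE = 61.3° gives KE at 88.200° from the x-axis; with |KE| = 9.9, E = (6.2536, -22.654). ∠KEP = 146.0° gives EP at 122.20° from the x-axis; with |EP| = 12.4, P = (-0.35407, -12.161). ∠EPH = 48.3° gives PH at -106.10° from the x-axis; with |PH| = 18.1, H = (-5.3735, -29.551). ∠PHL = 149.8° gives HL at -75.900° from the x-axis; with |HL| = 17.7, L = (-1.0615, -46.718). ∠HLR = 145.7° gives LR at -41.600° from the x-axis; with |LR| = 11.9, R = (7.8373, -54.619). Then |CR| = |R − C| = 44.921.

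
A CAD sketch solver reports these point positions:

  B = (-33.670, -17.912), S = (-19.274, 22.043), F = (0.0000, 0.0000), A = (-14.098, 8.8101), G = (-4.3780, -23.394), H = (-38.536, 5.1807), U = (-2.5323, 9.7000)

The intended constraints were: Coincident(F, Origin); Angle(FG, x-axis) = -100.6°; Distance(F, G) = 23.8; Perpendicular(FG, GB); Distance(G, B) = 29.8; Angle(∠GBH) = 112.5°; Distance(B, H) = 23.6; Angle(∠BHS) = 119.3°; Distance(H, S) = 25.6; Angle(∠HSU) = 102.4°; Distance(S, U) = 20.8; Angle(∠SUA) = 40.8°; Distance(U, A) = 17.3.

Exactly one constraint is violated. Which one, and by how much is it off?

Distance(U, A) = 17.3 — off by 5.70.

F = (0.00, 0.00) ✓; FG at -100.6° ✓; |FG| = 23.80 ✓; ∠(FG, GB) = 90.00° ✓; |GB| = 29.80 ✓; ∠GBH = 112.5° ✓; |BH| = 23.60 ✓; ∠BHS = 119.3° ✓; |HS| = 25.60 ✓; ∠HSU = 102.4° ✓; |SU| = 20.80 ✓; ∠SUA = 40.80° ✓; |UA| = 11.60 ✗.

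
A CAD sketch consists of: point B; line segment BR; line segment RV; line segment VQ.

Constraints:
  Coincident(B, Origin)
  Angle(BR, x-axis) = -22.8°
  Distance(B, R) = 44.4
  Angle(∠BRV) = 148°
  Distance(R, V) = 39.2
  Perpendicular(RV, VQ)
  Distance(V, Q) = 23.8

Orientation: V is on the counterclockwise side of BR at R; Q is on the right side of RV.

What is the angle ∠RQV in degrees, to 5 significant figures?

58.736°

B is at the origin; BR runs at -22.8° with length 44.4, so R = 44.4·(cos -22.8°, sin -22.8°) = (40.931, -17.206). ∠BRV = 148.0°, so RV runs at -22.8° + (180° − 148.0°) = 9.2000° from the x-axis; with |RV| = 39.2, V = R + 39.2·(cos 9.2000°, sin 9.2000°) = (79.626, -10.938). RV is perpendicular to VQ; with |VQ| = 23.8 on the right of RV, Q = V + 23.8·(0.15988, -0.98714) = (83.432, -34.432). Then cos ∠RQV = QR·QV / (|QR||QV|), giving 58.736°.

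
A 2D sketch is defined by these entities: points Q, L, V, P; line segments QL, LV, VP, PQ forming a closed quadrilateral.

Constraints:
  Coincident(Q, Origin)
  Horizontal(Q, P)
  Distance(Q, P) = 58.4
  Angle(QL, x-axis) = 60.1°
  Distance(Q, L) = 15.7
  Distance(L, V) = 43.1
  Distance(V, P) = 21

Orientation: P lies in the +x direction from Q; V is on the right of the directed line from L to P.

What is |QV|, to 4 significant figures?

43.76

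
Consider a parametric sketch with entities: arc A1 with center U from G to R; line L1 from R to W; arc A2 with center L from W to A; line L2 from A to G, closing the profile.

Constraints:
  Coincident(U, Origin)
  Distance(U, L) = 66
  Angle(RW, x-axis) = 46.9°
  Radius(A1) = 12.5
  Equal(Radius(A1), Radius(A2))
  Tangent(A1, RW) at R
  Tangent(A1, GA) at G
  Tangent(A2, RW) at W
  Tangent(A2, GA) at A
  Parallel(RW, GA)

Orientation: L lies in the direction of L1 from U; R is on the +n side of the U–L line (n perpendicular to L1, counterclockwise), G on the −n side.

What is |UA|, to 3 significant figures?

67.2

The slot axis is L1's direction at 46.9°, so u = (cos 46.9°, sin 46.9°) = (0.683, 0.730) and n = (−sin 46.9°, cos 46.9°) = (-0.730, 0.683). U is at the origin and L lies 66.0 along u from U, so L = 66.0·u = (45.1, 48.2). Tangency of A1 to both parallel lines with radius 12.5 puts R and G at U ± 12.5·n: R = (-9.13, 8.54), G = (9.13, -8.54). Equal radii place W and A the same way about L: W = L + 12.5·n = (36.0, 56.7), A = L − 12.5·n = (54.2, 39.6). Then |UA| = |A − U| = 67.2.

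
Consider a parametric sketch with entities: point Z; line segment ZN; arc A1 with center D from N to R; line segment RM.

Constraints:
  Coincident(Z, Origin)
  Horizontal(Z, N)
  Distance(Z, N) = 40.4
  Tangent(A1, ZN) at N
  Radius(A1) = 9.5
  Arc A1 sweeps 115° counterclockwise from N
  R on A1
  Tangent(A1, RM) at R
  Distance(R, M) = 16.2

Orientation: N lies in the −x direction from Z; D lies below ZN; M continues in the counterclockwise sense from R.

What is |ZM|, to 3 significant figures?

50.7

Z is at the origin; Z and N share the same y with |ZN| = 40.4 and N on the −x side, so N = (-40.4, 0.00). Since A1 is tangent to ZN there, DN ⟂ ZN, so D = N + (0, -9.5) = (-40.4, -9.50). On A1, N sits at bearing 90° from D; a 115° counterclockwise sweep puts R at bearing 205°, so R = D + 9.5·(cos 205°, sin 205°) = (-49.0, -13.5). Since A1 is tangent to RM there, DR ⟂ RM, so RM runs along (−sin 205°, cos 205°); with |RM| = 16.2, M = (-42.2, -28.2). Then |ZM| = |M − Z| = 50.7.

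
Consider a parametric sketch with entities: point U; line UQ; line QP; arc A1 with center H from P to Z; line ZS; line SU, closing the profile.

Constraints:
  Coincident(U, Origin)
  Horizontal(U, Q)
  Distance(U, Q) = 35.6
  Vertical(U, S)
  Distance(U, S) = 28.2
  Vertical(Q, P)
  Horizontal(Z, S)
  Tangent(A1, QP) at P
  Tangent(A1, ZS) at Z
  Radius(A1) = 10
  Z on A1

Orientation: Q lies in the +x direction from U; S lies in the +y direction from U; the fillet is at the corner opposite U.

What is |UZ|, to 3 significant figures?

38.1

U is at the origin; U and Q share the same y with |UQ| = 35.6 and Q on the +x side, so Q = (35.6, 0.00). US is vertical with |US| = 28.2 and S on the +y side, so S = (0.00, 28.2). The virtual corner opposite U is at (35.6, 28.2). Since A1 is tangent to QP there, HP ⟂ QP and since A1 is tangent to ZS there, HZ ⟂ ZS, with radius 10.0, so the center H sits 10.0 in from both sides at H = (25.6, 18.2). That places the tangent points at P = (35.6, 18.2) on QP and Z = (25.6, 28.2) on ZS. Then |UZ| = |Z − U| = 38.1.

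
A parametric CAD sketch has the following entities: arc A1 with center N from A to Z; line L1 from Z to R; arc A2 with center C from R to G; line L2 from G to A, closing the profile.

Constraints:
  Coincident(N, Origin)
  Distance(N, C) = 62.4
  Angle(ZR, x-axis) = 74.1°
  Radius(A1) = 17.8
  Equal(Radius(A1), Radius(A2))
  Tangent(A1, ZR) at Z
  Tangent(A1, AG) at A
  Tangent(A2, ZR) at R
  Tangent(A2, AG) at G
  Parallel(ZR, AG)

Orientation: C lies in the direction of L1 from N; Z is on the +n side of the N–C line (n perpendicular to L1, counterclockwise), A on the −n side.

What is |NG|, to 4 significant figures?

64.89

The slot axis is L1's direction at 74.1°, so u = (cos 74.1°, sin 74.1°) = (0.2740, 0.9617) and n = (−sin 74.1°, cos 74.1°) = (-0.9617, 0.2740). N is at the origin and C lies 62.4 along u from N, so C = 62.4·u = (17.10, 60.01). Tangency of A1 to both parallel lines with radius 17.8 puts Z and A at N ± 17.8·n: Z = (-17.12, 4.876), A = (17.12, -4.876). Equal radii place R and G the same way about C: R = C + 17.8·n = (-0.02394, 64.89), G = C − 17.8·n = (34.21, 55.14). Then |NG| = |G − N| = 64.89.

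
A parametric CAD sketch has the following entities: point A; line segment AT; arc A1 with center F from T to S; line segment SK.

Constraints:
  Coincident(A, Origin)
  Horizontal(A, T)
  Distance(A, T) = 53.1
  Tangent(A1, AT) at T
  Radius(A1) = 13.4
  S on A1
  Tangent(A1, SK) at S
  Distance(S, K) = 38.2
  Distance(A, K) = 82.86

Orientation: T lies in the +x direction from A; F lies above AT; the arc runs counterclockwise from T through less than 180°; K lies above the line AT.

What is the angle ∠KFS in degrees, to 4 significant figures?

70.67°

A is at the origin; A and T share the same y with |AT| = 53.1 and T on the +x side, so T = (53.10, 0.000). The tangent condition forces FT to be normal to AT, so F = T + (0, 13.4) = (53.10, 13.40). Since FS ⟂ SK (tangency), |FK| = √(13.4² + 38.2²) = 40.48 regardless of where S sits on A1. So K lies on both circle(A, 82.86) and circle(F, 40.48); the above-AT intersection is K = (64.26, 52.31). S is the foot of the tangent from K: S = (66.48, 14.18).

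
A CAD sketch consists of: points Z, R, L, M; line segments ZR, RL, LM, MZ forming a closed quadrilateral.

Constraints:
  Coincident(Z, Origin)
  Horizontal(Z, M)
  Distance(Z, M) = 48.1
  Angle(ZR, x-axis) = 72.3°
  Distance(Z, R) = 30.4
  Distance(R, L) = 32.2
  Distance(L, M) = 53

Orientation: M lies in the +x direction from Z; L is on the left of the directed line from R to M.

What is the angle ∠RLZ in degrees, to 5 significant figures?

14.385°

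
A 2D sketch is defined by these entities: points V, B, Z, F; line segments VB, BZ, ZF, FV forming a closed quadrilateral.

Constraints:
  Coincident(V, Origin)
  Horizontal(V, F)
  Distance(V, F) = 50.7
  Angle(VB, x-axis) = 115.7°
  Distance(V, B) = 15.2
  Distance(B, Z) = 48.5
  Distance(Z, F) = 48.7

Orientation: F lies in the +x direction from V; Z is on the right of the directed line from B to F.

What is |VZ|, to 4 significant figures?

33.31

V is at the origin; VF is horizontal with |VF| = 50.7 and F in +x, so F = (50.7, 0). VB runs at 115.7° with |VB| = 15.2, so B = (-6.592, 13.70). Z is determined by |BZ| = 48.5 and |ZF| = 48.7 together: it lies at the intersection of circle(B, 48.5) and circle(F, 48.7). With |BF| = 58.91, the foot of the radical line on BF is 29.29 from B and the perpendicular offset is √(48.5² − 29.29²) = 38.66. Taking the right-of-BF solution: Z = (12.91, -30.71).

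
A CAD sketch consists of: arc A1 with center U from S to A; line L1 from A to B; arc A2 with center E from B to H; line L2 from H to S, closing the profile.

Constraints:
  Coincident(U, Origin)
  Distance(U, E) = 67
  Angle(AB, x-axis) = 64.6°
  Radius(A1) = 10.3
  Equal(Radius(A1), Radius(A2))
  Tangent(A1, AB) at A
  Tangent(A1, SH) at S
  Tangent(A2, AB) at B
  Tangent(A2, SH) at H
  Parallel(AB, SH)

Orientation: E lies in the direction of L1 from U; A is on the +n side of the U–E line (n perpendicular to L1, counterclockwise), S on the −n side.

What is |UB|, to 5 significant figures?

67.787

The slot axis is L1's direction at 64.6°, so u = (cos 64.6°, sin 64.6°) = (0.42894, 0.90334) and n = (−sin 64.6°, cos 64.6°) = (-0.90334, 0.42894). U is at the origin and E lies 67.0 along u from U, so E = 67.0·u = (28.739, 60.523). Tangency of A1 to both parallel lines with radius 10.3 puts A and S at U ± 10.3·n: A = (-9.3044, 4.4180), S = (9.3044, -4.4180). Equal radii place B and H the same way about E: B = E + 10.3·n = (19.434, 64.941), H = E − 10.3·n = (38.043, 56.105). Then |UB| = |B − U| = 67.787.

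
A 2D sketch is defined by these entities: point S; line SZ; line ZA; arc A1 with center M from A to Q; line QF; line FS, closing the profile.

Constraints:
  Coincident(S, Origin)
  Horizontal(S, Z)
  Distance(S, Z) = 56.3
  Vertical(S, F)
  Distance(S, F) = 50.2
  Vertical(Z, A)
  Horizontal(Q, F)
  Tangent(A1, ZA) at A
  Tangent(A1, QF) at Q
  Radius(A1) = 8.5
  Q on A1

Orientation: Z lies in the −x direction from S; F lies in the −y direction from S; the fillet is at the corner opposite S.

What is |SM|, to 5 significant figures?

63.433

SF is vertical with |SF| = 50.2 and F on the −y side, so F = (0.0000, -50.200). The virtual corner opposite S is at (-56.300, -50.200). The tangent condition forces MA to be normal to ZA and tangency of A1 to QF means the radius MQ is perpendicular to QF, with radius 8.5, so the center M sits 8.5 in from both sides at M = (-47.800, -41.700). Then |SM| = |M − S| = 63.433.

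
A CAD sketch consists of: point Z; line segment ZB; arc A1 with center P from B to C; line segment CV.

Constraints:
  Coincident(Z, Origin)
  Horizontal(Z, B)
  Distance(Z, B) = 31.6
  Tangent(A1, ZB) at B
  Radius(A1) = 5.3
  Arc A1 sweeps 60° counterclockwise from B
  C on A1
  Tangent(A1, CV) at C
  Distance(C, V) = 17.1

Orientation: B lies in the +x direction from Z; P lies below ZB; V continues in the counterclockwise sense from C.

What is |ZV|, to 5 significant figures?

25.409

On A1, B sits at bearing 90° from P; a 60° counterclockwise sweep puts C at bearing 150°, so C = P + 5.3·(cos 150°, sin 150°) = (27.010, -2.6500). Tangency of A1 to CV means the radius PC is perpendicular to CV, so CV runs along (−sin 150°, cos 150°); with |CV| = 17.1, V = (18.460, -17.459). Then |ZV| = |V − Z| = 25.409.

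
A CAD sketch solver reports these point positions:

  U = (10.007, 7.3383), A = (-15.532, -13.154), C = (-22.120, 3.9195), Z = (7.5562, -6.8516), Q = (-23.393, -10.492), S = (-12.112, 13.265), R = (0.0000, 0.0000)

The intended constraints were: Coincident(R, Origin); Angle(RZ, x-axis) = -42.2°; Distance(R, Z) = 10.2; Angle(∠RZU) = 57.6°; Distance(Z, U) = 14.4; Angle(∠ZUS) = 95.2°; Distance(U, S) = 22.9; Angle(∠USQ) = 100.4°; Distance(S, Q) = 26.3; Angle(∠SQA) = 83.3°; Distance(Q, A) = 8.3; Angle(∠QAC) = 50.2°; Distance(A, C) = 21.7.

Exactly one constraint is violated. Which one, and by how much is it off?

Distance(A, C) = 21.7 — off by 3.40.

R = (0.00, 0.00) ✓; RZ at -42.20° ✓; |RZ| = 10.20 ✓; ∠RZU = 57.60° ✓; |ZU| = 14.40 ✓; ∠ZUS = 95.20° ✓; |US| = 22.90 ✓; ∠USQ = 100.4° ✓; |SQ| = 26.30 ✓; ∠SQA = 83.31° ✓; |QA| = 8.299 ✓; ∠QAC = 50.19° ✓; |AC| = 18.30 ✗.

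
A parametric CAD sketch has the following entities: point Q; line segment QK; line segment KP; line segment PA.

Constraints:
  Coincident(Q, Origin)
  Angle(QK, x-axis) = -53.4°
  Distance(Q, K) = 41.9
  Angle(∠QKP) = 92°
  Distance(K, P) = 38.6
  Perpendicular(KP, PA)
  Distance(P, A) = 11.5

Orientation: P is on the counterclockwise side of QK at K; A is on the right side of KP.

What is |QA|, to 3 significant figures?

66.7

∠QKP = 92.0°, so KP runs at -53.4° + (180° − 92.0°) = 34.6° from the x-axis; with |KP| = 38.6, P = K + 38.6·(cos 34.6°, sin 34.6°) = (56.8, -11.7). KP ⟂ PA; with |PA| = 11.5 on the right of KP, A = P + 11.5·(0.568, -0.823) = (63.3, -21.2). Then |QA| = |A − Q| = 66.7.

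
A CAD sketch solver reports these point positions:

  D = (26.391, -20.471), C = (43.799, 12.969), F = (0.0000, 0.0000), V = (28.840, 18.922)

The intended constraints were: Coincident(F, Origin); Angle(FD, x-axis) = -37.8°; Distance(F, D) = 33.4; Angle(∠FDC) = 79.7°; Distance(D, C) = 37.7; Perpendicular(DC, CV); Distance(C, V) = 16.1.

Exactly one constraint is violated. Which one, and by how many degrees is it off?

Perpendicular(DC, CV) — off by 5.80°.

F = (0.00, 0.00) ✓; FD at -37.80° ✓; |FD| = 33.40 ✓; ∠FDC = 79.70° ✓; |DC| = 37.70 ✓; ∠(DC, CV) = 95.80° ✗; |CV| = 16.10 ✓.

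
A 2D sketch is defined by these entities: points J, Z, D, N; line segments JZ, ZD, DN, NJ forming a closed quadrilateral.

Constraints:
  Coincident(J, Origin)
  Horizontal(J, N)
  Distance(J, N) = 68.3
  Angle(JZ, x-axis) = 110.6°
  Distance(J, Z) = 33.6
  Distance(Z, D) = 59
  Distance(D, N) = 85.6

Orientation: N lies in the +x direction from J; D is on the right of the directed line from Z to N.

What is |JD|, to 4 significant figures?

30.35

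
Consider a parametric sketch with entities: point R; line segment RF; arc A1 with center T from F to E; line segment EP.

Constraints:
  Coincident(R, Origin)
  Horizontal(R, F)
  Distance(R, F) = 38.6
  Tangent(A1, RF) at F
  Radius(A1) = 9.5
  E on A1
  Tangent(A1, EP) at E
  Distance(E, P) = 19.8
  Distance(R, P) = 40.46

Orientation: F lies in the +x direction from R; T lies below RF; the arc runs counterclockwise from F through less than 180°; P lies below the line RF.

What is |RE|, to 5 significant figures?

30.503

Checks: |TE| = 9.500 ✓; ∠(TE, EP) = 90.00° ✓; |EP| = 19.80 ✓; |RP| = 40.46 ✓.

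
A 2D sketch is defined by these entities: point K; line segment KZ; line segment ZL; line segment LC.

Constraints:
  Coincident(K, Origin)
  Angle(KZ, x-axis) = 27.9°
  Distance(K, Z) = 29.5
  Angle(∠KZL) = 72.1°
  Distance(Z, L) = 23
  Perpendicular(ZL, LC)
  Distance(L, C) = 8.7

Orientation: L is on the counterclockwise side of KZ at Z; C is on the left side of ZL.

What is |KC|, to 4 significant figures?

23.86

∠KZL = 72.1°, so ZL runs at 27.9° + (180° − 72.1°) = 135.8° from the x-axis; with |ZL| = 23.0, L = Z + 23.0·(cos 135.8°, sin 135.8°) = (9.582, 29.84). ZL ⟂ LC; with |LC| = 8.7 on the left of ZL, C = L + 8.7·(-0.6972, -0.7169) = (3.517, 23.60). Then |KC| = |C − K| = 23.86.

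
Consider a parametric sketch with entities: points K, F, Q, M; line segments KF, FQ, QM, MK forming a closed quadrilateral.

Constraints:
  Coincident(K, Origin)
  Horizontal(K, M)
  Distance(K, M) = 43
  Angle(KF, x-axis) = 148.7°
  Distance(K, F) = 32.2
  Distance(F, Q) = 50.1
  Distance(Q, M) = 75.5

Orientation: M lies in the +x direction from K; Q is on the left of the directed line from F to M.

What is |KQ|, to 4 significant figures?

60.24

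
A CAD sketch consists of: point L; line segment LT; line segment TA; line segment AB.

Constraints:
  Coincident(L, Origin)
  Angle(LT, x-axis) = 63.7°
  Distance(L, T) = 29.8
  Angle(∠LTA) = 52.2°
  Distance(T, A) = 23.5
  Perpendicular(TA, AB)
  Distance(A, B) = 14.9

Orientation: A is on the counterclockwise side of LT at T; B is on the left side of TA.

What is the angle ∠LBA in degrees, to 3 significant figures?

149°

L is at the origin; LT runs at 63.7° with length 29.8, so T = 29.8·(cos 63.7°, sin 63.7°) = (13.2, 26.7). ∠LTA = 52.2°, so TA runs at 63.7° + (180° − 52.2°) = 192° from the x-axis; with |TA| = 23.5, A = T + 23.5·(cos 192°, sin 192°) = (-9.82, 22.0). The perpendicularity gives AB at right angles to TA; with |AB| = 14.9 on the left of TA, B = A + 14.9·(0.199, -0.980) = (-6.85, 7.43). Then cos ∠LBA = BL·BA / (|BL||BA|), giving 149°.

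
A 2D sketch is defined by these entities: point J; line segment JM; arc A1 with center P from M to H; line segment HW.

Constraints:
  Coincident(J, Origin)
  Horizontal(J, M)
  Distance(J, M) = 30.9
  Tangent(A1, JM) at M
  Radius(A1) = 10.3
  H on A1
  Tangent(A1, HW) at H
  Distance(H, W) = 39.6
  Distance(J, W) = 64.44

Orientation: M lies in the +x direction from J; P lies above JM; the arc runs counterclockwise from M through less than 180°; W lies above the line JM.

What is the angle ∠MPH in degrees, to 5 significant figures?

90.891°

J is at the origin; JM is horizontal with |JM| = 30.9 and M on the +x side, so M = (30.900, 0.0000). A1 meets JM tangentially, so PM is at right angles to JM, so P = M + (0, 10.3) = (30.900, 10.300). Since PH ⟂ HW (tangency), |PW| = √(10.3² + 39.6²) = 40.918 regardless of where H sits on A1. So W lies on both circle(J, 64.44) and circle(P, 40.918); the above-JM intersection is W = (40.583, 50.055). H is the foot of the tangent from W: H = (41.199, 10.460).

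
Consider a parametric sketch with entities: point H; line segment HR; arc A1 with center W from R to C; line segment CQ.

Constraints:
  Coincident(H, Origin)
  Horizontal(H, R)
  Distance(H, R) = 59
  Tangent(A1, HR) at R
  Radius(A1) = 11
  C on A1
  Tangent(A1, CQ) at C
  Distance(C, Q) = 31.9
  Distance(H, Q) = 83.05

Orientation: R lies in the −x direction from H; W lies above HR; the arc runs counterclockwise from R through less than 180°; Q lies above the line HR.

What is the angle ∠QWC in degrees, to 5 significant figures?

70.974°

Checks: H = (0.00, 0.00) ✓; |WC| = 11.00 ✓; ∠(WC, CQ) = 90.00° ✓; |CQ| = 31.90 ✓; |HQ| = 83.05 ✓.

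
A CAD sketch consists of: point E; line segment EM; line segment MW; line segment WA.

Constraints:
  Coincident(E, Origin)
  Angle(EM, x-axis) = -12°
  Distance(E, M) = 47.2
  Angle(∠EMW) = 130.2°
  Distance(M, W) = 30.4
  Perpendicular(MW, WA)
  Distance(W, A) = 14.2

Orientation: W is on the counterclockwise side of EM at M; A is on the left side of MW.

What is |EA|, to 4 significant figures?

64.67

E is at the origin; EM runs at -12.0° with length 47.2, so M = 47.2·(cos -12.0°, sin -12.0°) = (46.17, -9.813). ∠EMW = 130.2°, so MW runs at -12.0° + (180° − 130.2°) = 37.80° from the x-axis; with |MW| = 30.4, W = M + 30.4·(cos 37.80°, sin 37.80°) = (70.19, 8.819). MW is perpendicular to WA; with |WA| = 14.2 on the left of MW, A = W + 14.2·(-0.6129, 0.7902) = (61.49, 20.04). Then |EA| = |A − E| = 64.67.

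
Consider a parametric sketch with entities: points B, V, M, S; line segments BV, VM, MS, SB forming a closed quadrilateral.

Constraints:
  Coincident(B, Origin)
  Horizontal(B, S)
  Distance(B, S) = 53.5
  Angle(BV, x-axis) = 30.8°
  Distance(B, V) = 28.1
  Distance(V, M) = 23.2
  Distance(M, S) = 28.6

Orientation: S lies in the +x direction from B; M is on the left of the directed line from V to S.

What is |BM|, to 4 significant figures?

51.29

B is at the origin; BS is horizontal with |BS| = 53.5 and S in +x, so S = (53.5, 0). BV runs at 30.8° with |BV| = 28.1, so V = (24.14, 14.39). M is determined by |VM| = 23.2 and |MS| = 28.6 together: it lies at the intersection of circle(V, 23.2) and circle(S, 28.6). With |VS| = 32.70, the foot of the radical line on VS is 12.07 from V and the perpendicular offset is √(23.2² − 12.07²) = 19.81. Taking the left-of-VS solution: M = (43.70, 26.87).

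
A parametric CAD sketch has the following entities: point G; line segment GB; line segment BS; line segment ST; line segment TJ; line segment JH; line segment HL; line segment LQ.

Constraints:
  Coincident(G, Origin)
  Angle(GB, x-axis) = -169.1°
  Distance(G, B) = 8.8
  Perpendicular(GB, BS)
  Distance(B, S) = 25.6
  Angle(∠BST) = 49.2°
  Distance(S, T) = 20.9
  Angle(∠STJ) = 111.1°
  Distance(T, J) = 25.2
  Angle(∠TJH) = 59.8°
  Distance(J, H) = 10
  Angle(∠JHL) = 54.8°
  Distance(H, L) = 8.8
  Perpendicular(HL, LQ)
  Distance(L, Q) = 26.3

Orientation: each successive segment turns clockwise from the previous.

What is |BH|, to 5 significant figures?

4.2261

G is at the origin; GB runs at -169.1° with length 8.8, so B = (-8.6412, -1.6640). GB is perpendicular to BS, so BS runs at 100.90°; with |BS| = 25.6, S = (-13.482, 23.474). ∠BST = 49.2° gives ST at -29.900° from the x-axis; with |ST| = 20.9, T = (4.6361, 13.056). ∠STJ = 111.1° gives TJ at -98.800° from the x-axis; with |TJ| = 25.2, J = (0.78082, -11.848). ∠TJH = 59.8° gives JH at 141.00° from the x-axis; with |JH| = 10.0, H = (-6.9906, -5.5544). Then |BH| = |H − B| = 4.2261.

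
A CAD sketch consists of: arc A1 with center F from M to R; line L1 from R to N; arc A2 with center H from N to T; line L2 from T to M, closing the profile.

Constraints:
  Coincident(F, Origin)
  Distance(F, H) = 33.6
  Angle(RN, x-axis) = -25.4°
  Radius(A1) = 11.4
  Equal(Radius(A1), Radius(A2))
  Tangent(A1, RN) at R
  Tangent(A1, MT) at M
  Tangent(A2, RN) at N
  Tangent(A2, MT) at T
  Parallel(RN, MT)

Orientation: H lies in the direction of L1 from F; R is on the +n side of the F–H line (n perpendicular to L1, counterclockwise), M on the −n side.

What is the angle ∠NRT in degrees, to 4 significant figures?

34.16°

The slot axis is L1's direction at -25.4°, so u = (cos -25.4°, sin -25.4°) = (0.9033, -0.4289) and n = (−sin -25.4°, cos -25.4°) = (0.4289, 0.9033). F is at the origin and H lies 33.6 along u from F, so H = 33.6·u = (30.35, -14.41). Tangency of A1 to both parallel lines with radius 11.4 puts R and M at F ± 11.4·n: R = (4.890, 10.30), M = (-4.890, -10.30). Equal radii place N and T the same way about H: N = H + 11.4·n = (35.24, -4.114), T = H − 11.4·n = (25.46, -24.71). Then cos ∠NRT = RN·RT / (|RN||RT|), giving 34.16°.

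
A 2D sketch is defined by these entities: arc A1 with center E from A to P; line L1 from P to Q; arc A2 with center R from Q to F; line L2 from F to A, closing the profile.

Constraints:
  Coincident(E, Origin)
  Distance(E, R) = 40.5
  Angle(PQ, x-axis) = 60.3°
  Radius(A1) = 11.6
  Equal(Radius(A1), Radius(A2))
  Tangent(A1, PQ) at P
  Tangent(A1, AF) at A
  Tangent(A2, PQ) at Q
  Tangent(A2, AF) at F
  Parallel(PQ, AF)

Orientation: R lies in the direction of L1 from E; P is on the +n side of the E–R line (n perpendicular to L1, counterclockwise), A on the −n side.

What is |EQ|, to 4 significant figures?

42.13

The slot axis is L1's direction at 60.3°, so u = (cos 60.3°, sin 60.3°) = (0.4955, 0.8686) and n = (−sin 60.3°, cos 60.3°) = (-0.8686, 0.4955). E is at the origin and R lies 40.5 along u from E, so R = 40.5·u = (20.07, 35.18). Tangency of A1 to both parallel lines with radius 11.6 puts P and A at E ± 11.6·n: P = (-10.08, 5.747), A = (10.08, -5.747). Equal radii place Q and F the same way about R: Q = R + 11.6·n = (9.990, 40.93), F = R − 11.6·n = (30.14, 29.43). Then |EQ| = |Q − E| = 42.13.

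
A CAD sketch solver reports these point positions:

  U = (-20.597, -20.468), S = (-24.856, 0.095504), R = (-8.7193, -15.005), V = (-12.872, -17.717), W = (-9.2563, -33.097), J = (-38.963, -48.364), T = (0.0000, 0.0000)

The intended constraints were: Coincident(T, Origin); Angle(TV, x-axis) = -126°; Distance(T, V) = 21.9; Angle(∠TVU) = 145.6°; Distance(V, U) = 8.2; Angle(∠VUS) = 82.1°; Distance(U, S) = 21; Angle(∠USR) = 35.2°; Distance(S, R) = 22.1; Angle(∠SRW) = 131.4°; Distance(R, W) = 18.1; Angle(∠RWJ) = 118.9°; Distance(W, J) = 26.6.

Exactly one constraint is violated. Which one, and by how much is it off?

Distance(W, J) = 26.6 — off by 6.80.

T = (0.00, 0.00) ✓; TV at -126.0° ✓; |TV| = 21.90 ✓; ∠TVU = 145.6° ✓; |VU| = 8.200 ✓; ∠VUS = 82.10° ✓; |US| = 21.00 ✓; ∠USR = 35.20° ✓; |SR| = 22.10 ✓; ∠SRW = 131.4° ✓; |RW| = 18.10 ✓; ∠RWJ = 118.9° ✓; |WJ| = 33.40 ✗.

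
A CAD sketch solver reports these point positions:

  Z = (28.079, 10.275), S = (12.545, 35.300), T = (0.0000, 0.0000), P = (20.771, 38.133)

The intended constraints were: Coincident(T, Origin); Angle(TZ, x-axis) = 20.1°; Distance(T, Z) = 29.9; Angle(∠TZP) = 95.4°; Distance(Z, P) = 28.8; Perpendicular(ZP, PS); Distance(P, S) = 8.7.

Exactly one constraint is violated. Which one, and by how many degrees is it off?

Perpendicular(ZP, PS) — off by 4.30°.

T = (0.00, 0.00) ✓; TZ at 20.10° ✓; |TZ| = 29.90 ✓; ∠TZP = 95.40° ✓; |ZP| = 28.80 ✓; ∠(ZP, PS) = 94.30° ✗; |PS| = 8.700 ✓.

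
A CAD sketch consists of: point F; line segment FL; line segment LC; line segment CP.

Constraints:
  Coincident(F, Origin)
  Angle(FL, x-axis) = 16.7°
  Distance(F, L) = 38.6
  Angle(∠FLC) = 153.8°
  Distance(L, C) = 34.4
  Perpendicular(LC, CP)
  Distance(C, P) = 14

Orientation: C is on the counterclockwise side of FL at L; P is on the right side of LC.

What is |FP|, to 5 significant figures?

75.692

F is at the origin; FL runs at 16.7° with length 38.6, so L = 38.6·(cos 16.7°, sin 16.7°) = (36.972, 11.092). ∠FLC = 153.8°, so LC runs at 16.7° + (180° − 153.8°) = 42.900° from the x-axis; with |LC| = 34.4, C = L + 34.4·(cos 42.900°, sin 42.900°) = (62.171, 34.509). LC is perpendicular to CP; with |CP| = 14.0 on the right of LC, P = C + 14.0·(0.68072, -0.73254) = (71.702, 24.253). Then |FP| = |P − F| = 75.692.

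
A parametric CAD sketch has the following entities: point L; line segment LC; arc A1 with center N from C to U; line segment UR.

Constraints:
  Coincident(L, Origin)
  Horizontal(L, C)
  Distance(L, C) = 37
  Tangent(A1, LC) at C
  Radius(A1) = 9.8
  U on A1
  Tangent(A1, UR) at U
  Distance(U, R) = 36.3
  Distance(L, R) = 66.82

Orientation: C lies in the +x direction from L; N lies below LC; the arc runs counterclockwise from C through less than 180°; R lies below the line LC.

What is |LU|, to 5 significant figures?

32.626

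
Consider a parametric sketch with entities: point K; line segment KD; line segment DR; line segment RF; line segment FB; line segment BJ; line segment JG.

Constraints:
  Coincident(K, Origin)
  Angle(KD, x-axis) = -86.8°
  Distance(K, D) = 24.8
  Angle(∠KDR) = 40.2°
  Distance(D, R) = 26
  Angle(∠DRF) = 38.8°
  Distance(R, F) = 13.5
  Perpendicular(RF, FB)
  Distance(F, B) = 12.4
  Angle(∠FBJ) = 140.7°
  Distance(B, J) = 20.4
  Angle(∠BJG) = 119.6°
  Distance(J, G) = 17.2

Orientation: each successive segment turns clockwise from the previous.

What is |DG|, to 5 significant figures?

37.726

∠FBJ = 140.7° gives BJ at -137.10° from the x-axis; with |BJ| = 20.4, J = (-19.732, -33.875). ∠BJG = 119.6° gives JG at 162.50° from the x-axis; with |JG| = 17.2, G = (-36.135, -28.702). Then |DG| = |G − D| = 37.726.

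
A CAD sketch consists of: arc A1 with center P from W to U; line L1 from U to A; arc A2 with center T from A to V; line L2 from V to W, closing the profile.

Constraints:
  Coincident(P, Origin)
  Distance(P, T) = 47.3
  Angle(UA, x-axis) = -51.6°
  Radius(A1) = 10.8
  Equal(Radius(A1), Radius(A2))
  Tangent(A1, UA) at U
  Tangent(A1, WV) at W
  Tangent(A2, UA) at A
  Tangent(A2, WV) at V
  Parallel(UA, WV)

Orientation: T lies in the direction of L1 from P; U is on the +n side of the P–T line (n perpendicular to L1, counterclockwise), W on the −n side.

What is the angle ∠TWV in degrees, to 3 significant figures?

12.9°

The slot axis is L1's direction at -51.6°, so u = (cos -51.6°, sin -51.6°) = (0.621, -0.784) and n = (−sin -51.6°, cos -51.6°) = (0.784, 0.621). P is at the origin and T lies 47.3 along u from P, so T = 47.3·u = (29.4, -37.1). Tangency of A1 to both parallel lines with radius 10.8 puts U and W at P ± 10.8·n: U = (8.46, 6.71), W = (-8.46, -6.71). Equal radii place A and V the same way about T: A = T + 10.8·n = (37.8, -30.4), V = T − 10.8·n = (20.9, -43.8). Then cos ∠TWV = WT·WV / (|WT||WV|), giving 12.9°.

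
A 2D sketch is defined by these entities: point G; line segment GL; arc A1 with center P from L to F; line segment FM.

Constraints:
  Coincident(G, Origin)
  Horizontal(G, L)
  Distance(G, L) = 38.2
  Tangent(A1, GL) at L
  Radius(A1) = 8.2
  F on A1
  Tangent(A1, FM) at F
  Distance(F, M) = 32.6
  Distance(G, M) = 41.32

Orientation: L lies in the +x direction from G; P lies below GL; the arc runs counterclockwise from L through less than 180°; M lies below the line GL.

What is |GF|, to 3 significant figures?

30.9

Checks: |PF| = 8.200 ✓; ∠(PF, FM) = 90.00° ✓; |FM| = 32.60 ✓; |GM| = 41.32 ✓.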